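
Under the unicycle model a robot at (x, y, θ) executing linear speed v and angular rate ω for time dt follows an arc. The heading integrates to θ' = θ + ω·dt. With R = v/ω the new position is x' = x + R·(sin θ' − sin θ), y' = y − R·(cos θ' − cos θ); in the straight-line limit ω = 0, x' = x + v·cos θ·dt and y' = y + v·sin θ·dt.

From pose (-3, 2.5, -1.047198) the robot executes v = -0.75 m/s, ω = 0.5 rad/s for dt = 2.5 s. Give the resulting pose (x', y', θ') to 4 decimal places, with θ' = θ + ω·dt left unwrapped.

(-4.6012, 3.2193, 0.2028)

θ' = -1.0472 + 0.5·2.5 = 0.2028
R = v/ω = -0.75/0.5 = -1.5000
x' = -3 + -1.5000·(sin 0.2028 − sin -1.0472) = -4.6012
y' = 2.5 − -1.5000·(cos 0.2028 − cos -1.0472) = 3.2193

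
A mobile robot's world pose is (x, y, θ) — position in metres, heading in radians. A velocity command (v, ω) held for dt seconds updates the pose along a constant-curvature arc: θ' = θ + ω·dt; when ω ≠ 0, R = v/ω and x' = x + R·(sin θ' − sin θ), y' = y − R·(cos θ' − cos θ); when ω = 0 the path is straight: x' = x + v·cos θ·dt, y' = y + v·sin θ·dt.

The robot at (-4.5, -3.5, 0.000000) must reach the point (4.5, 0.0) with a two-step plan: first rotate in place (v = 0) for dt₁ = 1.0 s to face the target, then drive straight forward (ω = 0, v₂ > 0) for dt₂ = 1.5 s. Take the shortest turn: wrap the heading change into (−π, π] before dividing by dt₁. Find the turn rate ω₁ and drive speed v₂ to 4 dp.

ω₁ = 0.3709, v₂ = 6.4377

heading to target = atan2(0−-3.5, 4.5−-4.5) = 0.3709
Δθ = wrap(0.3709 − 0.0000) = 0.3709; ω₁ = Δθ/dt₁ = 0.3709
distance = √((4.5−-4.5)² + (0−-3.5)²) = 9.6566; v₂ = distance/dt₂ = 6.4377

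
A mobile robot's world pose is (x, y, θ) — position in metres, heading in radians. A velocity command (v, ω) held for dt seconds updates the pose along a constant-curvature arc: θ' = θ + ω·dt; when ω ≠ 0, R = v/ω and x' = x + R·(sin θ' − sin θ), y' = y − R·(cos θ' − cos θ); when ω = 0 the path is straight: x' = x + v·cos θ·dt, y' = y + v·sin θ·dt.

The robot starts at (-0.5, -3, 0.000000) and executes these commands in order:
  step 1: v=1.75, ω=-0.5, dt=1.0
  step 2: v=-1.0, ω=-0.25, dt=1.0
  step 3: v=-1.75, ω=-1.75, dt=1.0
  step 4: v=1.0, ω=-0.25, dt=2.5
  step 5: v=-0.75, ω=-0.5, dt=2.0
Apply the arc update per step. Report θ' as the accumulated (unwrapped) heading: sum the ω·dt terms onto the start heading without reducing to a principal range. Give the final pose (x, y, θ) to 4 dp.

(-0.6017, -2.7754, -4.1250)

step 1: θ'=-0.5000 (R=-3.5000) → pose (1.1780, -3.4285, -0.5000)
step 2: θ'=-0.7500 (R=4.0000) → pose (0.3691, -2.8449, -0.7500)
step 3: θ'=-2.5000 (R=1.0000) → pose (0.4523, -1.3121, -2.5000)
step 4: θ'=-3.1250 (R=-4.0000) → pose (-1.8752, -2.1069, -3.1250)
step 5: θ'=-4.1250 (R=1.5000) → pose (-0.6017, -2.7754, -4.1250)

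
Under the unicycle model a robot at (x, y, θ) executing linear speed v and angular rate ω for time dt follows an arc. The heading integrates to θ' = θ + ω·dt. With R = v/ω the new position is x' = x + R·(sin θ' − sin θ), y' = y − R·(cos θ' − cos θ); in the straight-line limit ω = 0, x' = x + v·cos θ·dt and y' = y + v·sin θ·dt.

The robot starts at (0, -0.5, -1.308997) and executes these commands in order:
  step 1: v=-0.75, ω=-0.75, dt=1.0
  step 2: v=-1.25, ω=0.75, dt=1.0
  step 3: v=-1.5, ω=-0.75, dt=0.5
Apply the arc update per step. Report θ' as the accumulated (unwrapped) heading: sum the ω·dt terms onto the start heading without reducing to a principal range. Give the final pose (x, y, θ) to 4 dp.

(0.1653, 2.1845, -1.6840)

step 1: θ'=-2.0590 (R=1.0000) → pose (0.0827, 0.2279, -2.0590)
step 2: θ'=-1.3090 (R=-1.6667) → pose (0.2207, 1.4410, -1.3090)
step 3: θ'=-1.6840 (R=2.0000) → pose (0.1653, 2.1845, -1.6840)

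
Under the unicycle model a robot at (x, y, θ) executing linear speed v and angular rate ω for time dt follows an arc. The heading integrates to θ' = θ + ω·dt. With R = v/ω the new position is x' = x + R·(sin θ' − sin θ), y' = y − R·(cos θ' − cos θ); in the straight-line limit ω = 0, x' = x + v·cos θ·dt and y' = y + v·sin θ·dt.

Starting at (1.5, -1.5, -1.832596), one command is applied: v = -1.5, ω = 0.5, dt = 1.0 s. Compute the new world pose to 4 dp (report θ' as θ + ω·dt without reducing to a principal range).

θ' = -1.8326 + 0.5·1.0 = -1.3326
R = v/ω = -1.5/0.5 = -3.0000
x' = 1.5 + -3.0000·(sin -1.3326 − sin -1.8326) = 1.5175
y' = -1.5 − -3.0000·(cos -1.3326 − cos -1.8326) = -0.0157

(1.5175, -0.0157, -1.3326)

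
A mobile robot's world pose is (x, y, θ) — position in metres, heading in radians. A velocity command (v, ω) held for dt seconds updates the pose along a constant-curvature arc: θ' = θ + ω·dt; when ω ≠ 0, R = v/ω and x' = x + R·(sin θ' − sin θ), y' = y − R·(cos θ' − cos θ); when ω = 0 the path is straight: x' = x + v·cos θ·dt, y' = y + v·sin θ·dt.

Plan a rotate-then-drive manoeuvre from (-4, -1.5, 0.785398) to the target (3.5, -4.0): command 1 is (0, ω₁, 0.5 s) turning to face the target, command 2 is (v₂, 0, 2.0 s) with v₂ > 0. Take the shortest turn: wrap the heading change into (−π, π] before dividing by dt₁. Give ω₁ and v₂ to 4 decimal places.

heading to target = atan2(-4−-1.5, 3.5−-4) = -0.3218
Δθ = wrap(-0.3218 − 0.7854) = -1.1071; ω₁ = Δθ/dt₁ = -2.2143
distance = √((3.5−-4)² + (-4−-1.5)²) = 7.9057; v₂ = distance/dt₂ = 3.9528

ω₁ = -2.2143, v₂ = 3.9528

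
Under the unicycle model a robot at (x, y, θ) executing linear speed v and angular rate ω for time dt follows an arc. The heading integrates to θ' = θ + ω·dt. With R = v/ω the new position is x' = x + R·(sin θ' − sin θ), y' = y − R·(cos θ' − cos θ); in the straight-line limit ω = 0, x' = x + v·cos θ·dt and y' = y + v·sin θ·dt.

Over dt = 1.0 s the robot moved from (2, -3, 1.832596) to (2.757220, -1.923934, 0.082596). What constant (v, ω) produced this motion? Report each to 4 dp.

Δθ = 0.082596 − 1.832596 = -1.750000
ω = Δθ/dt = -1.750000/1.0 = -1.7500
R = −Δy/(cos θ' − cos θ) = -0.8571
v = R·ω = -0.8571·-1.7500 = 1.5000

v = 1.5000, ω = -1.7500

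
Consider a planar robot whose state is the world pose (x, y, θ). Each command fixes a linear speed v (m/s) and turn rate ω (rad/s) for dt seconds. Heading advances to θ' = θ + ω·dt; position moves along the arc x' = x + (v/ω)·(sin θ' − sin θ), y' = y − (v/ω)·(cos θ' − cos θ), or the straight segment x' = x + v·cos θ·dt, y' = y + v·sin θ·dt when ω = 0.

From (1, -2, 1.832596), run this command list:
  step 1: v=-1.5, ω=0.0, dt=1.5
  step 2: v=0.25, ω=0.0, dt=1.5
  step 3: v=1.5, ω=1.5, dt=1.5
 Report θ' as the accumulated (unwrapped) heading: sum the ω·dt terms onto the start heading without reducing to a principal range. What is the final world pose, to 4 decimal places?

(-0.2888, -3.4810, 4.0826)

step 1: θ'=1.8326 (straight) → pose (1.5823, -4.1733, 1.8326)
step 2: θ'=1.8326 (straight) → pose (1.4853, -3.8111, 1.8326)
step 3: θ'=4.0826 (R=1.0000) → pose (-0.2888, -3.4810, 4.0826)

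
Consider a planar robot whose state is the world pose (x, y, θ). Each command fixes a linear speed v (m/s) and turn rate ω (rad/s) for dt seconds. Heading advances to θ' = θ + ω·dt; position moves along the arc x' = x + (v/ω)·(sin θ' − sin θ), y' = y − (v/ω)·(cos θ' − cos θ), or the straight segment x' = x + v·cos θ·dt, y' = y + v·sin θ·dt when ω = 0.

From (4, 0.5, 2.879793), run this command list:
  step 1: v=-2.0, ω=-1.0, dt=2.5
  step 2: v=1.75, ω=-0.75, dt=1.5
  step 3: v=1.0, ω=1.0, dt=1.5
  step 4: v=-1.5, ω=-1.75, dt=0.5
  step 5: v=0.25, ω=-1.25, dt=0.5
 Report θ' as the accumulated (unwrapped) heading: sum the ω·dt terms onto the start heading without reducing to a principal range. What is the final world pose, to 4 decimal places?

(7.4560, -4.0132, -0.7452)

step 1: θ'=0.3798 (R=2.0000) → pose (4.2238, -3.2893, 0.3798)
step 2: θ'=-0.7452 (R=-2.3333) → pose (6.6711, -3.7415, -0.7452)
step 3: θ'=0.7548 (R=1.0000) → pose (8.0344, -3.7350, 0.7548)
step 4: θ'=-0.1202 (R=0.8571) → pose (7.3444, -3.9616, -0.1202)
step 5: θ'=-0.7452 (R=-0.2000) → pose (7.4560, -4.0132, -0.7452)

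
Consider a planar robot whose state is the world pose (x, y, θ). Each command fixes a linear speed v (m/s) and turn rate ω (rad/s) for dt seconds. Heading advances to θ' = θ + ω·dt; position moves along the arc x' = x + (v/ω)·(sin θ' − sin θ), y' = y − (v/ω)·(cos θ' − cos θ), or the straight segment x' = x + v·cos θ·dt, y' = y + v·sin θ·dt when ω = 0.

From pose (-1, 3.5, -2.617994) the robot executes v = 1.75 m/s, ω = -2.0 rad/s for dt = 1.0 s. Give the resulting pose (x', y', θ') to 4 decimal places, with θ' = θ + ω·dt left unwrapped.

(-2.3086, 4.1753, -4.6180)

θ' = -2.6180 + -2.0·1.0 = -4.6180
R = v/ω = 1.75/-2.0 = -0.8750
x' = -1 + -0.8750·(sin -4.6180 − sin -2.6180) = -2.3086
y' = 3.5 − -0.8750·(cos -4.6180 − cos -2.6180) = 4.1753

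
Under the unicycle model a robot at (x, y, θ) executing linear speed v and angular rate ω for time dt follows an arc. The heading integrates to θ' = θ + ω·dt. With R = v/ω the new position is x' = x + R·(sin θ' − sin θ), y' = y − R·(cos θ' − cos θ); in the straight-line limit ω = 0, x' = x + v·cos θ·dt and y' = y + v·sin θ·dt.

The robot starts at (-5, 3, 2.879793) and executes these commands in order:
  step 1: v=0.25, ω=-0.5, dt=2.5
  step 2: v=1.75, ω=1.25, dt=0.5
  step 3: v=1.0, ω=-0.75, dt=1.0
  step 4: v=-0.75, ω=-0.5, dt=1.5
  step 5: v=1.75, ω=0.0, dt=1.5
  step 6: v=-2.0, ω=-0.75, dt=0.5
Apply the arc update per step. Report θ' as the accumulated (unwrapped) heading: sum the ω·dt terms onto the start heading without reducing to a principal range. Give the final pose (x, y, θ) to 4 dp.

step 1: θ'=1.6298 (R=-0.5000) → pose (-5.3697, 3.4535, 1.6298)
step 2: θ'=2.2548 (R=1.4000) → pose (-5.6822, 4.2556, 2.2548)
step 3: θ'=1.5048 (R=-1.3333) → pose (-5.9792, 5.1861, 1.5048)
step 4: θ'=0.7548 (R=1.5000) → pose (-6.4483, 4.1924, 0.7548)
step 5: θ'=0.7548 (straight) → pose (-4.5362, 5.9909, 0.7548)
step 6: θ'=0.3798 (R=2.6667) → pose (-5.3746, 5.4566, 0.3798)

(-5.3746, 5.4566, 0.3798)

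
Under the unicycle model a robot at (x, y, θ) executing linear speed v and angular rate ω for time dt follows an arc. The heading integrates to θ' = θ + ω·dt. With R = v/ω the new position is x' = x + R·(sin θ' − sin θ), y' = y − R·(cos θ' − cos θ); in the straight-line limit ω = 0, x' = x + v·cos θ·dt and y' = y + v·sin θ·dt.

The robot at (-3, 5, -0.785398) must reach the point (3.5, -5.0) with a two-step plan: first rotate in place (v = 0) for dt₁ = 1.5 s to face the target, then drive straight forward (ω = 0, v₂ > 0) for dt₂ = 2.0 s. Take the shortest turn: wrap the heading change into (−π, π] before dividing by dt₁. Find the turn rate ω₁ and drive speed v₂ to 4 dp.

heading to target = atan2(-5−5, 3.5−-3) = -0.9944
Δθ = wrap(-0.9944 − -0.7854) = -0.2090; ω₁ = Δθ/dt₁ = -0.1393
distance = √((3.5−-3)² + (-5−5)²) = 11.9269; v₂ = distance/dt₂ = 5.9634

ω₁ = -0.1393, v₂ = 5.9634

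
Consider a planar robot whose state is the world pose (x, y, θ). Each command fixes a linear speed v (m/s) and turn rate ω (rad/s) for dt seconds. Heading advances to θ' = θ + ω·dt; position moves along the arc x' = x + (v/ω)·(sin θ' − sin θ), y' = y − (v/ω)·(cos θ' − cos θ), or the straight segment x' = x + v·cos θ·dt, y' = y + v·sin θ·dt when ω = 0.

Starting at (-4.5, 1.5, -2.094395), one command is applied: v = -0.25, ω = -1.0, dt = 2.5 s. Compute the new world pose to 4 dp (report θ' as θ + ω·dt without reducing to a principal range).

θ' = -2.0944 + -1.0·2.5 = -4.5944
R = v/ω = -0.25/-1.0 = 0.2500
x' = -4.5 + 0.2500·(sin -4.5944 − sin -2.0944) = -4.0352
y' = 1.5 − 0.2500·(cos -4.5944 − cos -2.0944) = 1.4044

(-4.0352, 1.4044, -4.5944)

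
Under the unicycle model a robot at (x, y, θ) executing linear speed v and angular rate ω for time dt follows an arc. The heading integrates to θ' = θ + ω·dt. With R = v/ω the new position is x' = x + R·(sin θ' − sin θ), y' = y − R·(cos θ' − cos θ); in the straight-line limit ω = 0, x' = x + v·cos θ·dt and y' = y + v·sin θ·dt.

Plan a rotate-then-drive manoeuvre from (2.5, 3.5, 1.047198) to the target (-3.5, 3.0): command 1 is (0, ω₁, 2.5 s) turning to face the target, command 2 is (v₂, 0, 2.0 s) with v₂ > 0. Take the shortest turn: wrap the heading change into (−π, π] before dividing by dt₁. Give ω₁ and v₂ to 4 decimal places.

ω₁ = 0.8710, v₂ = 3.0104

heading to target = atan2(3−3.5, -3.5−2.5) = -3.0585
Δθ = wrap(-3.0585 − 1.0472) = 2.1775; ω₁ = Δθ/dt₁ = 0.8710
distance = √((-3.5−2.5)² + (3−3.5)²) = 6.0208; v₂ = distance/dt₂ = 3.0104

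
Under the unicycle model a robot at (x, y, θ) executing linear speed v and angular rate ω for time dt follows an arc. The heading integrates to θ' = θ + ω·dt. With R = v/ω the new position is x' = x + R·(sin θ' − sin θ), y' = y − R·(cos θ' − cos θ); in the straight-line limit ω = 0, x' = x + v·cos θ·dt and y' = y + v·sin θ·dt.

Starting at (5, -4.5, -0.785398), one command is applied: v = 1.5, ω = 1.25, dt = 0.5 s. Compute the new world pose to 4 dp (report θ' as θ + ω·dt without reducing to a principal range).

(5.6569, -4.8361, -0.1604)

θ' = -0.7854 + 1.25·0.5 = -0.1604
R = v/ω = 1.5/1.25 = 1.2000
x' = 5 + 1.2000·(sin -0.1604 − sin -0.7854) = 5.6569
y' = -4.5 − 1.2000·(cos -0.1604 − cos -0.7854) = -4.8361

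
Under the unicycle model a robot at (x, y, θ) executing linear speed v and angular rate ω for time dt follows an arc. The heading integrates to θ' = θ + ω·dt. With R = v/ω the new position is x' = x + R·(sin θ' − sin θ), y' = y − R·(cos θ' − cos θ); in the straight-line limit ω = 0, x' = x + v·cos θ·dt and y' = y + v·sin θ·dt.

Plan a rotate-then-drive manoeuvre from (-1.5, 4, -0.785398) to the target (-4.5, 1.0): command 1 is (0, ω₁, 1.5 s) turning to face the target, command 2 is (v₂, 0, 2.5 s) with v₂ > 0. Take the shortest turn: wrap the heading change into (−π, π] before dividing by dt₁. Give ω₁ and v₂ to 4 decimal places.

ω₁ = -1.0472, v₂ = 1.6971

heading to target = atan2(1−4, -4.5−-1.5) = -2.3562
Δθ = wrap(-2.3562 − -0.7854) = -1.5708; ω₁ = Δθ/dt₁ = -1.0472
distance = √((-4.5−-1.5)² + (1−4)²) = 4.2426; v₂ = distance/dt₂ = 1.6971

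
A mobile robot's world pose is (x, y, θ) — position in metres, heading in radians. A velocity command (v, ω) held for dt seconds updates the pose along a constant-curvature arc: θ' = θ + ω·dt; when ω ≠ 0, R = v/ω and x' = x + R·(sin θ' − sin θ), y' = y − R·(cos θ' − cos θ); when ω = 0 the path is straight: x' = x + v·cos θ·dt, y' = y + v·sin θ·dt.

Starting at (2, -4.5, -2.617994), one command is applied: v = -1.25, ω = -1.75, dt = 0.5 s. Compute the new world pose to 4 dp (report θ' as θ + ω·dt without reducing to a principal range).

(2.6030, -4.4480, -3.4930)

θ' = -2.6180 + -1.75·0.5 = -3.4930
R = v/ω = -1.25/-1.75 = 0.7143
x' = 2 + 0.7143·(sin -3.4930 − sin -2.6180) = 2.6030
y' = -4.5 − 0.7143·(cos -3.4930 − cos -2.6180) = -4.4480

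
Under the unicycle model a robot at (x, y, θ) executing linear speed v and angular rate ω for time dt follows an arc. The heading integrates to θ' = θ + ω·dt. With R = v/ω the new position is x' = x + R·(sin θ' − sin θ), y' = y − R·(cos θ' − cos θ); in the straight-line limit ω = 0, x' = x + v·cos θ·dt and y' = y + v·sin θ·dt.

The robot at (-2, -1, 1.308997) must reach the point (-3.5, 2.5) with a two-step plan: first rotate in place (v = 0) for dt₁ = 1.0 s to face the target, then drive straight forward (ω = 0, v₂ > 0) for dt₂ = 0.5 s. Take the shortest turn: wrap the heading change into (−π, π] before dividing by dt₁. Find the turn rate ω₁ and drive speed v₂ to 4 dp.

heading to target = atan2(2.5−-1, -3.5−-2) = 1.9757
Δθ = wrap(1.9757 − 1.3090) = 0.6667; ω₁ = Δθ/dt₁ = 0.6667
distance = √((-3.5−-2)² + (2.5−-1)²) = 3.8079; v₂ = distance/dt₂ = 7.6158

ω₁ = 0.6667, v₂ = 7.6158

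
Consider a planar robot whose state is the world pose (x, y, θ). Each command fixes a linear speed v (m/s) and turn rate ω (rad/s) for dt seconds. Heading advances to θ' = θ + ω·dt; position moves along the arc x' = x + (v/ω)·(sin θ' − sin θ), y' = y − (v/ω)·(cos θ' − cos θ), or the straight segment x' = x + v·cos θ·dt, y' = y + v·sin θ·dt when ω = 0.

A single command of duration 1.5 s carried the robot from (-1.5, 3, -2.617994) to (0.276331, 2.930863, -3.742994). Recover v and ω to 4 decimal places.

Δθ = -3.742994 − -2.617994 = -1.125000
ω = Δθ/dt = -1.125000/1.5 = -0.7500
R = Δx/(sin θ' − sin θ) = 1.6667
v = R·ω = 1.6667·-0.7500 = -1.2500

v = -1.2500, ω = -0.7500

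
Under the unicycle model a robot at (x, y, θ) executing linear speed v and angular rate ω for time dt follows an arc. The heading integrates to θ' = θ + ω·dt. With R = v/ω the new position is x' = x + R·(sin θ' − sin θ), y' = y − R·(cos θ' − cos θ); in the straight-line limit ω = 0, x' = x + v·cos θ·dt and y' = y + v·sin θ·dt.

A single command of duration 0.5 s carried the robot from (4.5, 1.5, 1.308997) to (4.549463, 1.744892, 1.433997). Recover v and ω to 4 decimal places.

Δθ = 1.433997 − 1.308997 = 0.125000
ω = Δθ/dt = 0.125000/0.5 = 0.2500
R = −Δy/(cos θ' − cos θ) = 2.0000
v = R·ω = 2.0000·0.2500 = 0.5000

v = 0.5000, ω = 0.2500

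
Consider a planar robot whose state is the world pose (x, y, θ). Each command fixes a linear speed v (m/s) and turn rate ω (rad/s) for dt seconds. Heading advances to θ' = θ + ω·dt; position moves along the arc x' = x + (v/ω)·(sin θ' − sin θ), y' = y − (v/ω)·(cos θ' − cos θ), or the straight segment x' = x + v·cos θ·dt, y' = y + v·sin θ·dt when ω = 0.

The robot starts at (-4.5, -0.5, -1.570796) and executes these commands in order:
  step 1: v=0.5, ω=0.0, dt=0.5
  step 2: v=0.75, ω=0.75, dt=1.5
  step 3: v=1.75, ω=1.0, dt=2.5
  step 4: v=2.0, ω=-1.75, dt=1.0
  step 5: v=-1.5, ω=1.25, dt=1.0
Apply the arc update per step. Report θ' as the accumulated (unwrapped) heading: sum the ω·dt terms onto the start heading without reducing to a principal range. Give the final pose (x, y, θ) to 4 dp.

step 1: θ'=-1.5708 (straight) → pose (-4.5000, -0.7500, -1.5708)
step 2: θ'=-0.4458 (R=1.0000) → pose (-3.9312, -1.6523, -0.4458)
step 3: θ'=2.0542 (R=1.7500) → pose (-1.6271, 0.7401, 2.0542)
step 4: θ'=0.3042 (R=-1.1429) → pose (-0.9576, 2.3617, 0.3042)
step 5: θ'=1.5542 (R=-1.2000) → pose (-1.7980, 1.2367, 1.5542)

(-1.7980, 1.2367, 1.5542)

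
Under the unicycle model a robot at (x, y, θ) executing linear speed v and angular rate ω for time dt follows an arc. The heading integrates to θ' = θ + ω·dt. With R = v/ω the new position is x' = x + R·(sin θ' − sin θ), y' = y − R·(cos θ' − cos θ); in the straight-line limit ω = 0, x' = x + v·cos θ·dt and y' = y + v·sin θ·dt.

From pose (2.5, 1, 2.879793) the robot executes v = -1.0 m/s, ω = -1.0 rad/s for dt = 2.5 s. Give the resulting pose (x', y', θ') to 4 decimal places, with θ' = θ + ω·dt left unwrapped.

θ' = 2.8798 + -1.0·2.5 = 0.3798
R = v/ω = -1.0/-1.0 = 1.0000
x' = 2.5 + 1.0000·(sin 0.3798 − sin 2.8798) = 2.6119
y' = 1 − 1.0000·(cos 0.3798 − cos 2.8798) = -0.8947

(2.6119, -0.8947, 0.3798)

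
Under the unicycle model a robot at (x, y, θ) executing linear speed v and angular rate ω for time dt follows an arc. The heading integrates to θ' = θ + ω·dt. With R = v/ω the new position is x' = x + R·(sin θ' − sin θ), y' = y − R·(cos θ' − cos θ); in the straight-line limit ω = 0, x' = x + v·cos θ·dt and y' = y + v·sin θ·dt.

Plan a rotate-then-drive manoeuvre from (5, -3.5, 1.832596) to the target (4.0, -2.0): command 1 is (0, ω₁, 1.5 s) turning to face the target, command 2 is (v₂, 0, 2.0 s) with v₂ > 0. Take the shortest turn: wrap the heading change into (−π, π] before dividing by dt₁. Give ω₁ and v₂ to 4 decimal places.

ω₁ = 0.2175, v₂ = 0.9014

heading to target = atan2(-2−-3.5, 4−5) = 2.1588
Δθ = wrap(2.1588 − 1.8326) = 0.3262; ω₁ = Δθ/dt₁ = 0.2175
distance = √((4−5)² + (-2−-3.5)²) = 1.8028; v₂ = distance/dt₂ = 0.9014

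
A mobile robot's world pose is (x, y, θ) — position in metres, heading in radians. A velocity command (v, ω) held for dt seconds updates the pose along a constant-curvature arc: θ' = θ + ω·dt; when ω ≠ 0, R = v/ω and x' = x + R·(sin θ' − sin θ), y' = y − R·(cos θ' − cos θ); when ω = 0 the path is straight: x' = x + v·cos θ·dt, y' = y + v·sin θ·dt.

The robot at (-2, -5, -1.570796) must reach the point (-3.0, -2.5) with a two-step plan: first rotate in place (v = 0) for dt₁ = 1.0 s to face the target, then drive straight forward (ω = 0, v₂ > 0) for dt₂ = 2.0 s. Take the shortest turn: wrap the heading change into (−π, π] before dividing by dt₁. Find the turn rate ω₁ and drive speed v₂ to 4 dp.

heading to target = atan2(-2.5−-5, -3−-2) = 1.9513
Δθ = wrap(1.9513 − -1.5708) = -2.7611; ω₁ = Δθ/dt₁ = -2.7611
distance = √((-3−-2)² + (-2.5−-5)²) = 2.6926; v₂ = distance/dt₂ = 1.3463

ω₁ = -2.7611, v₂ = 1.3463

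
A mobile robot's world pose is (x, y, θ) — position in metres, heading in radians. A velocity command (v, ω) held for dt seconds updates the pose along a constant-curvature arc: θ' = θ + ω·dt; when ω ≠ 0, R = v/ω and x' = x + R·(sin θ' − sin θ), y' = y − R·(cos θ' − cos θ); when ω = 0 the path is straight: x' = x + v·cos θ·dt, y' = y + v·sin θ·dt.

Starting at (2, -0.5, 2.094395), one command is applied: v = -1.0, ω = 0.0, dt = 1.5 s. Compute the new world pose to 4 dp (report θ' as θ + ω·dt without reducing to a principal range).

θ' = 2.0944 + 0.0·1.5 = 2.0944
ω = 0 → straight: x' = 2 + -1.0·cos(2.0944)·1.5 = 2.7500
y' = -0.5 + -1.0·sin(2.0944)·1.5 = -1.7990

(2.7500, -1.7990, 2.0944)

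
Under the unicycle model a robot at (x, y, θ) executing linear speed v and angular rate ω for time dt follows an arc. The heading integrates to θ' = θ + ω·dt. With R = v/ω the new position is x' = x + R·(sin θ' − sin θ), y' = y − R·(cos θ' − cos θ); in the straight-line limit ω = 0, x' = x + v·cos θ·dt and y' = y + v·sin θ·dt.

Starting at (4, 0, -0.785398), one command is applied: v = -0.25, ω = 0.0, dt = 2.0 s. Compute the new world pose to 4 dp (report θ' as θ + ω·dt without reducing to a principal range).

(3.6464, 0.3536, -0.7854)

θ' = -0.7854 + 0.0·2.0 = -0.7854
ω = 0 → straight: x' = 4 + -0.25·cos(-0.7854)·2.0 = 3.6464
y' = 0 + -0.25·sin(-0.7854)·2.0 = 0.3536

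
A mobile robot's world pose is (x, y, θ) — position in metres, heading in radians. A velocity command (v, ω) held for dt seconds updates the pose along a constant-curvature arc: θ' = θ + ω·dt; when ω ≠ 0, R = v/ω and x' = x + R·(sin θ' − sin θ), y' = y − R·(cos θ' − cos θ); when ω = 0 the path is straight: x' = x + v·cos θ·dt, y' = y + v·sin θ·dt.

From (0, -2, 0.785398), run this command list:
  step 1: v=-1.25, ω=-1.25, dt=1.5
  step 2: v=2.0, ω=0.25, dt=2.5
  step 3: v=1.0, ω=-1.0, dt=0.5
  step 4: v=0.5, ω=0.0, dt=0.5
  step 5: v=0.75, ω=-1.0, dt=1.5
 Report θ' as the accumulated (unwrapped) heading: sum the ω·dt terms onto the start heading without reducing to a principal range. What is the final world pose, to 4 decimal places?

(2.2831, -6.7466, -2.4646)

step 1: θ'=-1.0896 (R=1.0000) → pose (-1.5935, -1.7557, -1.0896)
step 2: θ'=-0.4646 (R=8.0000) → pose (1.9135, -5.2050, -0.4646)
step 3: θ'=-0.9646 (R=-1.0000) → pose (2.2872, -5.5293, -0.9646)
step 4: θ'=-0.9646 (straight) → pose (2.4296, -5.7347, -0.9646)
step 5: θ'=-2.4646 (R=-0.7500) → pose (2.2831, -6.7466, -2.4646)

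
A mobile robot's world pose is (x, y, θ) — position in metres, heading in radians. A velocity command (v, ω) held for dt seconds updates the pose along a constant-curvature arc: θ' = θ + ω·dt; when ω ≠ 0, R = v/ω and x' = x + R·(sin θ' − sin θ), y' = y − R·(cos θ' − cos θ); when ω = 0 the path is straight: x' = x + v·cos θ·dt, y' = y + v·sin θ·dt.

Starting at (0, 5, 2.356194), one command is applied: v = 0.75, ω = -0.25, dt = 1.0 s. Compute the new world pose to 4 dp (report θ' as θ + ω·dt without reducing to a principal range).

θ' = 2.3562 + -0.25·1.0 = 2.1062
R = v/ω = 0.75/-0.25 = -3.0000
x' = 0 + -3.0000·(sin 2.1062 − sin 2.3562) = -0.4589
y' = 5 − -3.0000·(cos 2.1062 − cos 2.3562) = 5.5908

(-0.4589, 5.5908, 2.1062)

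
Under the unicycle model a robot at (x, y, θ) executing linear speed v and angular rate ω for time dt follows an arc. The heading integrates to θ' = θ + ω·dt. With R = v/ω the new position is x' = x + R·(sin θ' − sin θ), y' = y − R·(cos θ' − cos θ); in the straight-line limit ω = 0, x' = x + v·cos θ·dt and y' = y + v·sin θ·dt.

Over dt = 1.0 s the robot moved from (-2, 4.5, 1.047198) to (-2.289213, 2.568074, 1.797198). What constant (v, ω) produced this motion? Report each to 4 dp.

Δθ = 1.797198 − 1.047198 = 0.750000
ω = Δθ/dt = 0.750000/1.0 = 0.7500
R = −Δy/(cos θ' − cos θ) = -2.6667
v = R·ω = -2.6667·0.7500 = -2.0000

v = -2.0000, ω = 0.7500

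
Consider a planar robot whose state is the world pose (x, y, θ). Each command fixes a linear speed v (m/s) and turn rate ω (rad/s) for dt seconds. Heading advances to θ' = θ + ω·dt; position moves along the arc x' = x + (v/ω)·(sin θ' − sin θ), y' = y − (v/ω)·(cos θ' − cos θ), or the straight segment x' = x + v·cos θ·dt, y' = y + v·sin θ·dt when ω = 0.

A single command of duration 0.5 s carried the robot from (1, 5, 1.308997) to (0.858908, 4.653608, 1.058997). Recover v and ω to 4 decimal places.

Δθ = 1.058997 − 1.308997 = -0.250000
ω = Δθ/dt = -0.250000/0.5 = -0.5000
R = −Δy/(cos θ' − cos θ) = 1.5000
v = R·ω = 1.5000·-0.5000 = -0.7500

v = -0.7500, ω = -0.5000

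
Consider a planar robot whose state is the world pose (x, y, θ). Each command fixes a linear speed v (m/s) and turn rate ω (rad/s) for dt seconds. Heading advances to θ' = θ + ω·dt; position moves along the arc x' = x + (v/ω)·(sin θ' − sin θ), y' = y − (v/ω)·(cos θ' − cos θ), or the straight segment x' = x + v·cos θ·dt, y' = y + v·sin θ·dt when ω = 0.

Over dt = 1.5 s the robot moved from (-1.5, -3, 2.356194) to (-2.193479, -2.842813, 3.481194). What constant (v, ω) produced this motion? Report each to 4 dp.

v = 0.5000, ω = 0.7500

Δθ = 3.481194 − 2.356194 = 1.125000
ω = Δθ/dt = 1.125000/1.5 = 0.7500
R = Δx/(sin θ' − sin θ) = 0.6667
v = R·ω = 0.6667·0.7500 = 0.5000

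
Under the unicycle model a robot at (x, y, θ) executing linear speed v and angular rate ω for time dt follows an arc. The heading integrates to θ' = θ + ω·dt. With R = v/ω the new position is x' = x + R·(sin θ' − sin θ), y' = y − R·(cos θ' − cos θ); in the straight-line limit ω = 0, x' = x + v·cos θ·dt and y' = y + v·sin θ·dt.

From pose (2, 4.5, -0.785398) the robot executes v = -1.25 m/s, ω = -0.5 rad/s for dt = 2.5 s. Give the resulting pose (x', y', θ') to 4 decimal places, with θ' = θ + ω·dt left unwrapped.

(1.5328, 7.3879, -2.0354)

θ' = -0.7854 + -0.5·2.5 = -2.0354
R = v/ω = -1.25/-0.5 = 2.5000
x' = 2 + 2.5000·(sin -2.0354 − sin -0.7854) = 1.5328
y' = 4.5 − 2.5000·(cos -2.0354 − cos -0.7854) = 7.3879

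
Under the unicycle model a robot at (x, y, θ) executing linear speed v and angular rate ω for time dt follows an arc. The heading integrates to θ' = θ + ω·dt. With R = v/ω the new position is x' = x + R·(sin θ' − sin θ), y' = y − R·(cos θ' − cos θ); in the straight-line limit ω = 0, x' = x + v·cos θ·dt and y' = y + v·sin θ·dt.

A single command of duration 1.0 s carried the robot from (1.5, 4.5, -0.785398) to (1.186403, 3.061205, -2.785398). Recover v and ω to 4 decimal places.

Δθ = -2.785398 − -0.785398 = -2.000000
ω = Δθ/dt = -2.000000/1.0 = -2.0000
R = −Δy/(cos θ' − cos θ) = -0.8750
v = R·ω = -0.8750·-2.0000 = 1.7500

v = 1.7500, ω = -2.0000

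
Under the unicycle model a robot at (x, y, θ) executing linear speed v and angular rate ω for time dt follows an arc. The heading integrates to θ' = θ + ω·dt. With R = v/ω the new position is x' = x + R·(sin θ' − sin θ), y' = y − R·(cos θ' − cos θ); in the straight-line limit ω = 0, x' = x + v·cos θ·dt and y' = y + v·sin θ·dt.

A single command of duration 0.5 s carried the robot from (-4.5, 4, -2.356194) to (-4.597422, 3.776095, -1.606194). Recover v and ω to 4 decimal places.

Δθ = -1.606194 − -2.356194 = 0.750000
ω = Δθ/dt = 0.750000/0.5 = 1.5000
R = −Δy/(cos θ' − cos θ) = 0.3333
v = R·ω = 0.3333·1.5000 = 0.5000

v = 0.5000, ω = 1.5000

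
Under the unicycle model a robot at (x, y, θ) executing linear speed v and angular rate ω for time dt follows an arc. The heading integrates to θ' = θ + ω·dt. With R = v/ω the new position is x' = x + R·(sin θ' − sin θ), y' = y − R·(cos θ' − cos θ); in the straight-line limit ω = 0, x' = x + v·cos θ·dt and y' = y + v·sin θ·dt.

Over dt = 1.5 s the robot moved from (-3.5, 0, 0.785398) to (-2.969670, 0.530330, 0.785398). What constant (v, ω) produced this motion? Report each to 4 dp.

v = 0.5000, ω = 0.0000

Δθ = 0.785398 − 0.785398 = 0.000000
ω = Δθ/dt = 0.000000/1.5 = 0.0000
ω = 0 → v = (Δx·cos θ + Δy·sin θ)/dt = 0.5000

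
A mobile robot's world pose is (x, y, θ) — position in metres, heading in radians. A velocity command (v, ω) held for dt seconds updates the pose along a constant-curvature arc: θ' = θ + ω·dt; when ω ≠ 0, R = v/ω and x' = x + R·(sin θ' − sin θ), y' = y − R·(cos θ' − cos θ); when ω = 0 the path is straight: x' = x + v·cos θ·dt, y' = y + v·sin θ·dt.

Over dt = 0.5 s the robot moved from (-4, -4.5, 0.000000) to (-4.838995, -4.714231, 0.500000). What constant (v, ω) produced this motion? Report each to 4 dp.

Δθ = 0.500000 − 0.000000 = 0.500000
ω = Δθ/dt = 0.500000/0.5 = 1.0000
R = Δx/(sin θ' − sin θ) = -1.7500
v = R·ω = -1.7500·1.0000 = -1.7500

v = -1.7500, ω = 1.0000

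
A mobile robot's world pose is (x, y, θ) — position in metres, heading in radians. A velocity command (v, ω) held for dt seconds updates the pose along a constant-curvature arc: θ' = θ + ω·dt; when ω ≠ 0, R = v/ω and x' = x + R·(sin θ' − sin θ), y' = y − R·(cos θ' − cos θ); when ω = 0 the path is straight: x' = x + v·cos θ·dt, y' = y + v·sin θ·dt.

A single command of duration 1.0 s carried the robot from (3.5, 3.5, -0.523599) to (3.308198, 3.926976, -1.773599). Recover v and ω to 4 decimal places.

Δθ = -1.773599 − -0.523599 = -1.250000
ω = Δθ/dt = -1.250000/1.0 = -1.2500
R = −Δy/(cos θ' − cos θ) = 0.4000
v = R·ω = 0.4000·-1.2500 = -0.5000

v = -0.5000, ω = -1.2500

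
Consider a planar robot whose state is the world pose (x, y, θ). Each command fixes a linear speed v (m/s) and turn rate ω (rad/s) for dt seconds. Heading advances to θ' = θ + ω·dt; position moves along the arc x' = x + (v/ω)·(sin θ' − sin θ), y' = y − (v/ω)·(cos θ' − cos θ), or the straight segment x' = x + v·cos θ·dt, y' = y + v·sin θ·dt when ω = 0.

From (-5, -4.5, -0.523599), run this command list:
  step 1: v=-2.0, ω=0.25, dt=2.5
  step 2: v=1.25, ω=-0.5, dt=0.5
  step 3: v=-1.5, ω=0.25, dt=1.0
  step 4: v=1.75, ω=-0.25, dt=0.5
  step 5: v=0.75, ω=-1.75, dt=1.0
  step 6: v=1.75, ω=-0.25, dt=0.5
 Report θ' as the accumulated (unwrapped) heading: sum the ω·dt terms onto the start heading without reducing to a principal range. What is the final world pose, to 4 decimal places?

step 1: θ'=0.1014 (R=-8.0000) → pose (-9.8098, -3.4693, 0.1014)
step 2: θ'=-0.1486 (R=-2.5000) → pose (-9.1866, -3.4840, -0.1486)
step 3: θ'=0.1014 (R=-6.0000) → pose (-10.6823, -3.4487, 0.1014)
step 4: θ'=-0.0236 (R=-7.0000) → pose (-9.8085, -3.4147, -0.0236)
step 5: θ'=-1.7736 (R=-0.4286) → pose (-9.3989, -3.9295, -1.7736)
step 6: θ'=-1.8986 (R=-7.0000) → pose (-9.6281, -4.7733, -1.8986)

(-9.6281, -4.7733, -1.8986)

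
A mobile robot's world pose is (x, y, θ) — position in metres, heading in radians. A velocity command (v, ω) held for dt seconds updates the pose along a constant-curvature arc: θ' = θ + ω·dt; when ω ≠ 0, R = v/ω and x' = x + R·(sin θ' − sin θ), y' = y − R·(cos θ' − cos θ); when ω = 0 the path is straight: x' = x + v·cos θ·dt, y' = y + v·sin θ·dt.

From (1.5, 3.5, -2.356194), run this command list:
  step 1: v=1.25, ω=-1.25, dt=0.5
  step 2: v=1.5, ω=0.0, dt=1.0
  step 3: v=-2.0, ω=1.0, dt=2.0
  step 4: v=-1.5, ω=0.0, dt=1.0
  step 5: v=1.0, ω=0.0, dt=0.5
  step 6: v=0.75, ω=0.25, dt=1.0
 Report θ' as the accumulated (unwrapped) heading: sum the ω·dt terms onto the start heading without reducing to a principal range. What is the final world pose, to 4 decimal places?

step 1: θ'=-2.9812 (R=-1.0000) → pose (0.9526, 3.2199, -2.9812)
step 2: θ'=-2.9812 (straight) → pose (-0.5281, 2.9804, -2.9812)
step 3: θ'=-0.9812 (R=-2.0000) → pose (0.8148, 6.0668, -0.9812)
step 4: θ'=-0.9812 (straight) → pose (-0.0193, 7.3135, -0.9812)
step 5: θ'=-0.9812 (straight) → pose (0.2587, 6.8979, -0.9812)
step 6: θ'=-0.7312 (R=3.0000) → pose (0.7489, 6.3329, -0.7312)

(0.7489, 6.3329, -0.7312)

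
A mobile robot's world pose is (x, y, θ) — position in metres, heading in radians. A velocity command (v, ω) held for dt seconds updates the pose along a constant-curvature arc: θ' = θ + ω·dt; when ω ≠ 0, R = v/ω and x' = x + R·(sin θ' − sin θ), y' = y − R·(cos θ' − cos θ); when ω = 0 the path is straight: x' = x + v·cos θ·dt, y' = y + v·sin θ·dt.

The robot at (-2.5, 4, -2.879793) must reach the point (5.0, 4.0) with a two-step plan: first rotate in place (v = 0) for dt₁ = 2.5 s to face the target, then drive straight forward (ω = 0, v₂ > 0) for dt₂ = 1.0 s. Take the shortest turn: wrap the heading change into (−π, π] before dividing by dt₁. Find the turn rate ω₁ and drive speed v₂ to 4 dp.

ω₁ = 1.1519, v₂ = 7.5000

heading to target = atan2(4−4, 5−-2.5) = 0.0000
Δθ = wrap(0.0000 − -2.8798) = 2.8798; ω₁ = Δθ/dt₁ = 1.1519
distance = √((5−-2.5)² + (4−4)²) = 7.5000; v₂ = distance/dt₂ = 7.5000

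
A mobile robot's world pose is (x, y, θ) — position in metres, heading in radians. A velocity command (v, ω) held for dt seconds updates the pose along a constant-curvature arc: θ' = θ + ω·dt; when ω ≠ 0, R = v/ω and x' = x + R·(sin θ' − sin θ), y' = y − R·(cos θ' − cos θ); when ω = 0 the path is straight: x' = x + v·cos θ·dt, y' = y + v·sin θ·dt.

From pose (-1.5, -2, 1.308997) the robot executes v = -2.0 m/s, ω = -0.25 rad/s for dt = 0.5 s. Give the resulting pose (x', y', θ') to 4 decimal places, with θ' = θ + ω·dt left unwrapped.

θ' = 1.3090 + -0.25·0.5 = 1.1840
R = v/ω = -2.0/-0.25 = 8.0000
x' = -1.5 + 8.0000·(sin 1.1840 − sin 1.3090) = -1.8184
y' = -2 − 8.0000·(cos 1.1840 − cos 1.3090) = -2.9473

(-1.8184, -2.9473, 1.1840)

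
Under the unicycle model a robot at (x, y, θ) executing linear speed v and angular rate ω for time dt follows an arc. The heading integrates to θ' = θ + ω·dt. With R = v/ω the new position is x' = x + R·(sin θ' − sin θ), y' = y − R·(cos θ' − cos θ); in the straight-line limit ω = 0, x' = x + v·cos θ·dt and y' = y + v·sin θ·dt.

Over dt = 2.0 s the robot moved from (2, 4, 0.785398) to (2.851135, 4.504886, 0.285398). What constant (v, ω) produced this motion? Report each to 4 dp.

v = 0.5000, ω = -0.2500

Δθ = 0.285398 − 0.785398 = -0.500000
ω = Δθ/dt = -0.500000/2.0 = -0.2500
R = Δx/(sin θ' − sin θ) = -2.0000
v = R·ω = -2.0000·-0.2500 = 0.5000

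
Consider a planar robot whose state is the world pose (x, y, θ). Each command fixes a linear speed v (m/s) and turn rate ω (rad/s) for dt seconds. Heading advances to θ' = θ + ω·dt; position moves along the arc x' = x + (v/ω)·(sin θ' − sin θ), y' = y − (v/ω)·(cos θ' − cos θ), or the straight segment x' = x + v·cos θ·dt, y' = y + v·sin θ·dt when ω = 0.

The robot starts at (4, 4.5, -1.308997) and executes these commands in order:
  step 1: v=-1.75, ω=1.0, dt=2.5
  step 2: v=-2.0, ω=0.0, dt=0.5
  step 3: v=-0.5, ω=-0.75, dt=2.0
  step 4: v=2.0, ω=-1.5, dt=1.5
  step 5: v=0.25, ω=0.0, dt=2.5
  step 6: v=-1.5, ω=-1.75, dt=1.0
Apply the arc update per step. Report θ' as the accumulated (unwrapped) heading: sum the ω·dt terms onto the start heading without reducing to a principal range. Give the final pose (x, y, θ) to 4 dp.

step 1: θ'=1.1910 (R=-1.7500) → pose (0.6843, 4.6958, 1.1910)
step 2: θ'=1.1910 (straight) → pose (0.3136, 3.7671, 1.1910)
step 3: θ'=-0.3090 (R=0.6667) → pose (-0.5083, 3.3792, -0.3090)
step 4: θ'=-2.5590 (R=-1.3333) → pose (-0.1802, 0.9956, -2.5590)
step 5: θ'=-2.5590 (straight) → pose (-0.7021, 0.6517, -2.5590)
step 6: θ'=-4.3090 (R=0.8571) → pose (0.5579, 0.2724, -4.3090)

(0.5579, 0.2724, -4.3090)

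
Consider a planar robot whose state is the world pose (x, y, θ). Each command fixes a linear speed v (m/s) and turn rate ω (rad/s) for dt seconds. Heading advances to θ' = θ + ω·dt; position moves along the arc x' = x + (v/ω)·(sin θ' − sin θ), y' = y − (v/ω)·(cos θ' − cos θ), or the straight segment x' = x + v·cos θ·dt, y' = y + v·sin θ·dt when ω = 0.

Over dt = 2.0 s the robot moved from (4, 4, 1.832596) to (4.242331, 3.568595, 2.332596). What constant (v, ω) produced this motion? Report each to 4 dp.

v = -0.2500, ω = 0.2500

Δθ = 2.332596 − 1.832596 = 0.500000
ω = Δθ/dt = 0.500000/2.0 = 0.2500
R = −Δy/(cos θ' − cos θ) = -1.0000
v = R·ω = -1.0000·0.2500 = -0.2500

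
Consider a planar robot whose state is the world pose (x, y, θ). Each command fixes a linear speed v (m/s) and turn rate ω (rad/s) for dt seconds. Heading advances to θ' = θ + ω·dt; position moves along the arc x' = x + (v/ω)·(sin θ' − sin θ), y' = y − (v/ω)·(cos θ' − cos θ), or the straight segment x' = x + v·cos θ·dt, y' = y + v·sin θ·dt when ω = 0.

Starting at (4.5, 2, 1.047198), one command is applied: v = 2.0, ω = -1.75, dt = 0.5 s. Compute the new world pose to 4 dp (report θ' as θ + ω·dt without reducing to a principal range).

θ' = 1.0472 + -1.75·0.5 = 0.1722
R = v/ω = 2.0/-1.75 = -1.1429
x' = 4.5 + -1.1429·(sin 0.1722 − sin 1.0472) = 5.2939
y' = 2 − -1.1429·(cos 0.1722 − cos 1.0472) = 2.5545

(5.2939, 2.5545, 0.1722)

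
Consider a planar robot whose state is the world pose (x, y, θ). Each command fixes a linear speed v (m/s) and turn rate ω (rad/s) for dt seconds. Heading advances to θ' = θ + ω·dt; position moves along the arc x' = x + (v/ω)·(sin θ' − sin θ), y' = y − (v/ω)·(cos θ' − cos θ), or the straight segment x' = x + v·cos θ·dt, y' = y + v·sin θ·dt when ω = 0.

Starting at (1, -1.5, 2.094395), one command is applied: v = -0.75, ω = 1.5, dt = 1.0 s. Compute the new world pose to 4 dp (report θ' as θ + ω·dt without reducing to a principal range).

θ' = 2.0944 + 1.5·1.0 = 3.5944
R = v/ω = -0.75/1.5 = -0.5000
x' = 1 + -0.5000·(sin 3.5944 − sin 2.0944) = 1.6518
y' = -1.5 − -0.5000·(cos 3.5944 − cos 2.0944) = -1.6996

(1.6518, -1.6996, 3.5944)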